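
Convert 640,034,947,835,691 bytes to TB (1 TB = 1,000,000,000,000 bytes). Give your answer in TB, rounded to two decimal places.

640,034,947,835,691 bytes given.
1 TB = 10^12 bytes = 1,000,000,000,000 bytes
640,034,947,835,691 / 1,000,000,000,000 = 640.03 TB

640.03 TB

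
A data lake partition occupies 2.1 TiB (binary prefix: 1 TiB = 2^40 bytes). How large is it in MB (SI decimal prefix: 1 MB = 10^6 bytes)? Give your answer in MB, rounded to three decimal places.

2,308,974.418 MB

2.1 TiB = 2.1 × 2^40 bytes = 2,308,974,418,329.6 bytes
1 MB = 10^6 bytes = 1,000,000 bytes
2,308,974,418,329.6 / 1,000,000 = 2,308,974.418 MB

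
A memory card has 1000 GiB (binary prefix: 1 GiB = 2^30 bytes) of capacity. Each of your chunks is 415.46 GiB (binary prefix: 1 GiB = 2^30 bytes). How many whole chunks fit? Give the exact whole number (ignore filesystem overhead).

Capacity: 1000 GiB = 1,073,741,824,000 bytes
Per item: 415.46 GiB = 446,096,778,199.04 bytes
⌊1,073,741,824,000 / 446,096,778,199.04⌋ = 2

2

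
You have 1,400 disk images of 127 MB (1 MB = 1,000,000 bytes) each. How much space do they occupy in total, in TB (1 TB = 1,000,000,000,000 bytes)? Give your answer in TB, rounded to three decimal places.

Total = 1,400 × 127 MB = 177,800 MB
= 177,800 × 1,000,000 bytes = 177,800,000,000 bytes
1 TB = 1,000,000,000,000 bytes
177,800,000,000 / 1,000,000,000,000 = 0.178 TB

0.178 TB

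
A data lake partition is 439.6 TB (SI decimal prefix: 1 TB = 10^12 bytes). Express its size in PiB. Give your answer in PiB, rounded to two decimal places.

439.6 TB = 439.6 × 10^12 bytes = 439,600,000,000,000 bytes
1 PiB = 2^50 bytes = 1,125,899,906,842,624 bytes
439,600,000,000,000 / 1,125,899,906,842,624 = 0.39 PiB

0.39 PiB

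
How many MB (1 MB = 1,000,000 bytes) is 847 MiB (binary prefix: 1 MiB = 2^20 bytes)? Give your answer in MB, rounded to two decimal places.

847 MiB × 1,048,576 bytes/MiB = 888,143,872 bytes
1 MB = 10^6 bytes = 1,000,000 bytes
888,143,872 / 1,000,000 = 888.14 MB

888.14 MB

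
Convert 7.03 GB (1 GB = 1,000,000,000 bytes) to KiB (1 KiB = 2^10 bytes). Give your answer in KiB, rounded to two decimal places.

6,865,234.38 KiB

7.03 GB × 1,000,000,000 bytes/GB = 7,030,000,000 bytes
1 KiB = 1,024 bytes
7,030,000,000 / 1,024 = 6,865,234.38 KiB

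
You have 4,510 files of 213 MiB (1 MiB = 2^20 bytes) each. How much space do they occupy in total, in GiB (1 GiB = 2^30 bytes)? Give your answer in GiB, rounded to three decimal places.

Total = 4,510 × 213 MiB = 960,630 MiB
= 960,630 × 1,048,576 bytes = 1,007,293,562,880 bytes
1 GiB = 1,073,741,824 bytes
1,007,293,562,880 / 1,073,741,824 = 938.115 GiB

938.115 GiB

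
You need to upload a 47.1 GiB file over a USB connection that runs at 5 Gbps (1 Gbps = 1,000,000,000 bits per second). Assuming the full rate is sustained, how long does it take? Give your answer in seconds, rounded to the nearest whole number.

47.1 GiB = 50,573,239,910.4 bytes = 404,585,919,283.2 bits
5 Gbps = 5,000,000,000 bits/s
time = 404,585,919,283.2 / 5,000,000,000 = 81 s

81 seconds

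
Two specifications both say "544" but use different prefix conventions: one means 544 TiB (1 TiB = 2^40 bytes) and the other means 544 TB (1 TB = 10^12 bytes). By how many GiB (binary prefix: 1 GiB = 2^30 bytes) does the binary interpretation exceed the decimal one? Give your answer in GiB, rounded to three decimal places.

544 TiB = 544 × 1,099,511,627,776 = 598,134,325,510,144 bytes
544 TB = 544 × 1,000,000,000,000 = 544,000,000,000,000 bytes
difference = 54,134,325,510,144 bytes
54,134,325,510,144 / 1,073,741,824 = 50,416.519 GiB

50,416.519 GiB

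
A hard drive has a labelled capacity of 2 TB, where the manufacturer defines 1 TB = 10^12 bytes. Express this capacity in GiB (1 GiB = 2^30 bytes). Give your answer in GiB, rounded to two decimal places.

2 TB = 2 × 10^12 bytes = 2,000,000,000,000 bytes
1 GiB = 2^30 bytes = 1,073,741,824 bytes
2,000,000,000,000 / 1,073,741,824 = 1,862.65 GiB

1,862.65 GiB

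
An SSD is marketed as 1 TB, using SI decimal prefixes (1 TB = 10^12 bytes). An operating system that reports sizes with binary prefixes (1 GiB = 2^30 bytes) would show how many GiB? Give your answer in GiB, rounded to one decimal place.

1 TB = 1 × 10^12 bytes = 1,000,000,000,000 bytes
1 GiB = 1,073,741,824 bytes
1,000,000,000,000 / 1,073,741,824 = 931.3 GiB

931.3 GiB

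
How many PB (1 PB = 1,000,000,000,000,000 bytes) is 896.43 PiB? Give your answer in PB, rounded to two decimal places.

896.43 PiB = 896.43 × 2^50 bytes = 1,009,290,453,490,933,432.32 bytes
1 PB = 1,000,000,000,000,000 bytes
1,009,290,453,490,933,432.32 / 1,000,000,000,000,000 = 1,009.29 PB

1,009.29 PB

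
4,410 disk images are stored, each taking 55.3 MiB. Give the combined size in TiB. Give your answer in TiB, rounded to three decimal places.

Total = 4,410 × 55.3 MiB = 243,873 MiB
= 243,873 × 1,048,576 bytes = 255,719,374,848 bytes
1 TiB = 1,099,511,627,776 bytes
255,719,374,848 / 1,099,511,627,776 = 0.233 TiB

0.233 TiB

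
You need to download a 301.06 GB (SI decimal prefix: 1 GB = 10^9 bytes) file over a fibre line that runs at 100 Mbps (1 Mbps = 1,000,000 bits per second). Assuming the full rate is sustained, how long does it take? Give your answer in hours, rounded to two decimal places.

6.69 hours

301.06 GB = 301,060,000,000 bytes = 2,408,480,000,000 bits
100 Mbps = 100,000,000 bits/s
time = 2,408,480,000,000 / 100,000,000 = 24,084.8000 s
24,084.8000 s / 3600 = 6.69 hours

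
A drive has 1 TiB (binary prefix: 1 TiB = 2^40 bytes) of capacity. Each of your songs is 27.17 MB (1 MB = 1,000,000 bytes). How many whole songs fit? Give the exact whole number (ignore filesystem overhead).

40,467

Capacity: 1 TiB = 1,099,511,627,776 bytes
Per item: 27.17 MB = 27,170,000 bytes
⌊1,099,511,627,776 / 27,170,000⌋ = 40,467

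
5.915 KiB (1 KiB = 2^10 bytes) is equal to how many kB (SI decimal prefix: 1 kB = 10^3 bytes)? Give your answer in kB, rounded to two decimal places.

5.915 KiB = 5.915 × 2^10 bytes = 6,056.96 bytes
1 kB = 1,000 bytes
6,056.96 / 1,000 = 6.06 kB

6.06 kB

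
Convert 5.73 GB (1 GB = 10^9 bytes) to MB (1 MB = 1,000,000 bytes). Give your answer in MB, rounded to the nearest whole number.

5,730 MB

5.73 GB = 5.73 × 10^9 bytes = 5,730,000,000 bytes
1 MB = 1,000,000 bytes
5,730,000,000 / 1,000,000 = 5,730 MB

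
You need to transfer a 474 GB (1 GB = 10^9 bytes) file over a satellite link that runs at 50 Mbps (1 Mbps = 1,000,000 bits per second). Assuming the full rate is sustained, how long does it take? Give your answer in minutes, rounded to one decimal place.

1,264.0 minutes

474 GB = 474,000,000,000 bytes = 3,792,000,000,000 bits
50 Mbps = 50,000,000 bits/s
time = 3,792,000,000,000 / 50,000,000 = 75,840.00 s
75,840.00 s / 60 = 1,264.0 minutes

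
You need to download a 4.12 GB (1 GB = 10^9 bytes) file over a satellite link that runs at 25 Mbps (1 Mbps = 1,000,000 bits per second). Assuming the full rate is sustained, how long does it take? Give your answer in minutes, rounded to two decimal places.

4.12 GB = 4,120,000,000 bytes = 32,960,000,000 bits
25 Mbps = 25,000,000 bits/s
time = 32,960,000,000 / 25,000,000 = 1,318.400 s
1,318.400 s / 60 = 21.97 minutes

21.97 minutes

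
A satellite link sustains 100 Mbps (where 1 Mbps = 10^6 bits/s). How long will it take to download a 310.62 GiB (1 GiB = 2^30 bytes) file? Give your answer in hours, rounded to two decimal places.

310.62 GiB = 333,525,685,370.88 bytes = 2,668,205,482,967.04 bits
100 Mbps = 100,000,000 bits/s
time = 2,668,205,482,967.04 / 100,000,000 = 26,682.0548 s
26,682.0548 s / 3600 = 7.41 hours

7.41 hours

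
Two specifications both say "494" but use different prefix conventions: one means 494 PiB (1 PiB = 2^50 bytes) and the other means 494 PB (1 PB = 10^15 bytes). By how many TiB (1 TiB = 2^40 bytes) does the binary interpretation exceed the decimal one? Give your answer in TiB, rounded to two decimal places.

56,565.62 TiB

494 PiB = 494 × 1,125,899,906,842,624 = 556,194,553,980,256,256 bytes
494 PB = 494 × 1,000,000,000,000,000 = 494,000,000,000,000,000 bytes
difference = 62,194,553,980,256,256 bytes
62,194,553,980,256,256 / 1,099,511,627,776 = 56,565.62 TiB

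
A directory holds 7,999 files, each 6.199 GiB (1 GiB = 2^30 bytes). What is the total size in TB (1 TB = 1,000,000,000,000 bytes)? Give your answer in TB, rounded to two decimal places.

Total = 7,999 × 6.199 GiB = 49585.801 GiB
= 49585.801 × 1,073,741,824 bytes = 53,242,348,410,241.024 bytes
1 TB = 1,000,000,000,000 bytes
53,242,348,410,241.024 / 1,000,000,000,000 = 53.24 TB

53.24 TB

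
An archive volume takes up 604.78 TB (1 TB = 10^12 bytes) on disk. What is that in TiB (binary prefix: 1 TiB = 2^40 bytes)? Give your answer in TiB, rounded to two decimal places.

604.78 TB × 1,000,000,000,000 bytes/TB = 604,780,000,000,000 bytes
1 TiB = 1,099,511,627,776 bytes
604,780,000,000,000 / 1,099,511,627,776 = 550.04 TiB

550.04 TiB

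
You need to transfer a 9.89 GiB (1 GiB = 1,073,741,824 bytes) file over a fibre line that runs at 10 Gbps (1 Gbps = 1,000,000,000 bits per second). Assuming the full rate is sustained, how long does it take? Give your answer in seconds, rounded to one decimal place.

8.5 seconds

9.89 GiB = 10,619,306,639.36 bytes = 84,954,453,114.88 bits
10 Gbps = 10,000,000,000 bits/s
time = 84,954,453,114.88 / 10,000,000,000 = 8.5 s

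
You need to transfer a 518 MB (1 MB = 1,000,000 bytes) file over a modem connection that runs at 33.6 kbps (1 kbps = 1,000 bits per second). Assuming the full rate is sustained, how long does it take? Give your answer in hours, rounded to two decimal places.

518 MB = 518,000,000 bytes = 4,144,000,000 bits
33.6 kbps = 33,600 bits/s
time = 4,144,000,000 / 33,600 = 123,333.3333 s
123,333.3333 s / 3600 = 34.26 hours

34.26 hours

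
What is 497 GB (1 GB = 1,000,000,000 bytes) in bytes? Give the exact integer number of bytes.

497,000,000,000 bytes

497 × 1,000,000,000 = 497,000,000,000 bytes  (1 GB = 10^9 bytes)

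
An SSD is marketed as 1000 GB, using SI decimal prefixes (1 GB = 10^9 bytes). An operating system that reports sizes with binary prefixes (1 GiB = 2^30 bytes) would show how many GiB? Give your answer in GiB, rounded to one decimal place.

1000 GB = 1000 × 10^9 bytes = 1,000,000,000,000 bytes
1 GiB = 1,073,741,824 bytes
1,000,000,000,000 / 1,073,741,824 = 931.3 GiB

931.3 GiB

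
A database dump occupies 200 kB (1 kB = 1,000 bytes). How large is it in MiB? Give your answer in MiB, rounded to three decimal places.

0.191 MiB

200 kB = 200 × 10^3 bytes = 200,000 bytes
1 MiB = 2^20 bytes = 1,048,576 bytes
200,000 / 1,048,576 = 0.191 MiB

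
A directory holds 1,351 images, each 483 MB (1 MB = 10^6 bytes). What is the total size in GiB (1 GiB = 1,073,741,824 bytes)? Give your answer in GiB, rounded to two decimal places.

Total = 1,351 × 483 MB = 652,533 MB
= 652,533 × 1,000,000 bytes = 652,533,000,000 bytes
1 GiB = 1,073,741,824 bytes
652,533,000,000 / 1,073,741,824 = 607.72 GiB

607.72 GiB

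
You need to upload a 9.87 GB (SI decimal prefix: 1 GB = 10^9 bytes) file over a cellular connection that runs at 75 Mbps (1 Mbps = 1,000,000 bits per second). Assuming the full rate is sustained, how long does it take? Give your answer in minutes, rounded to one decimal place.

17.5 minutes

9.87 GB = 9,870,000,000 bytes = 78,960,000,000 bits
75 Mbps = 75,000,000 bits/s
time = 78,960,000,000 / 75,000,000 = 1,052.80 s
1,052.80 s / 60 = 17.5 minutes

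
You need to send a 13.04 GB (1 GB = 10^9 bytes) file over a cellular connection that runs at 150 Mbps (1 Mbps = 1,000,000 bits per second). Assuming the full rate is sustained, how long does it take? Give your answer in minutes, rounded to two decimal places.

13.04 GB = 13,040,000,000 bytes = 104,320,000,000 bits
150 Mbps = 150,000,000 bits/s
time = 104,320,000,000 / 150,000,000 = 695.467 s
695.467 s / 60 = 11.59 minutes

11.59 minutes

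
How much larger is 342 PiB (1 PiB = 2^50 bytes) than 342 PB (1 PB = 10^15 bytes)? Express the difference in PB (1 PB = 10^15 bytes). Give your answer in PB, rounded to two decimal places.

43.06 PB

342 PiB = 342 × 1,125,899,906,842,624 = 385,057,768,140,177,408 bytes
342 PB = 342 × 1,000,000,000,000,000 = 342,000,000,000,000,000 bytes
difference = 43,057,768,140,177,408 bytes
43,057,768,140,177,408 / 1,000,000,000,000,000 = 43.06 PB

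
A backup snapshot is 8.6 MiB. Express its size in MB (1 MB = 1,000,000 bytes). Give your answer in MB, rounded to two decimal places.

8.6 MiB × 1,048,576 bytes/MiB = 9,017,753.6 bytes
1 MB = 1,000,000 bytes
9,017,753.6 / 1,000,000 = 9.02 MB

9.02 MB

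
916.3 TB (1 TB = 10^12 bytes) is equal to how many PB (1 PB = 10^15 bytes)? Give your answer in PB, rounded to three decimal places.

0.916 PB

916.3 TB × 1,000,000,000,000 bytes/TB = 916,300,000,000,000 bytes
1 PB = 10^15 bytes = 1,000,000,000,000,000 bytes
916,300,000,000,000 / 1,000,000,000,000,000 = 0.916 PB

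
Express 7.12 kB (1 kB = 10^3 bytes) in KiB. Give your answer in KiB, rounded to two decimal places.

6.95 KiB

7.12 kB × 1,000 bytes/kB = 7,120 bytes
1 KiB = 2^10 bytes = 1,024 bytes
7,120 / 1,024 = 6.95 KiB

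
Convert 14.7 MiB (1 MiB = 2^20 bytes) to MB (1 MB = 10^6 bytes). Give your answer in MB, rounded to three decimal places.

15.414 MB

14.7 MiB = 14.7 × 2^20 bytes = 15,414,067.2 bytes
1 MB = 10^6 bytes = 1,000,000 bytes
15,414,067.2 / 1,000,000 = 15.414 MB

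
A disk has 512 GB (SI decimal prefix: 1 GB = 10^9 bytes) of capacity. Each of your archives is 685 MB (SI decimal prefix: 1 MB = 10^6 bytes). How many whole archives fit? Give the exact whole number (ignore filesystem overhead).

747

Capacity: 512 GB = 512,000,000,000 bytes
Per item: 685 MB = 685,000,000 bytes
⌊512,000,000,000 / 685,000,000⌋ = 747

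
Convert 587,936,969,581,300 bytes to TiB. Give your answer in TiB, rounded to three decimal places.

534.726 TiB

587,936,969,581,300 bytes given.
1 TiB = 2^40 bytes = 1,099,511,627,776 bytes
587,936,969,581,300 / 1,099,511,627,776 = 534.726 TiB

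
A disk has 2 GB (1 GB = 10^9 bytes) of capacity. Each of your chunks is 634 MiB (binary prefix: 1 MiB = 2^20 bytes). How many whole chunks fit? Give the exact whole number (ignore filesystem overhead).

Capacity: 2 GB = 2,000,000,000 bytes
Per item: 634 MiB = 664,797,184 bytes
⌊2,000,000,000 / 664,797,184⌋ = 3

3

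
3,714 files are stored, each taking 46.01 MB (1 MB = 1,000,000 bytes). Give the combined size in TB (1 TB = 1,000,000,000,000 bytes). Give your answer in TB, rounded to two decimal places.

Total = 3,714 × 46.01 MB = 170881.14 MB
= 170881.14 × 1,000,000 bytes = 170,881,140,000 bytes
1 TB = 1,000,000,000,000 bytes
170,881,140,000 / 1,000,000,000,000 = 0.17 TB

0.17 TB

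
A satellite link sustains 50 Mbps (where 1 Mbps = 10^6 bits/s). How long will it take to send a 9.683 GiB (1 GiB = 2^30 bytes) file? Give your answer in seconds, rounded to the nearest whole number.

1,664 seconds

9.683 GiB = 10,397,042,081.792 bytes = 83,176,336,654.336 bits
50 Mbps = 50,000,000 bits/s
time = 83,176,336,654.336 / 50,000,000 = 1,664 s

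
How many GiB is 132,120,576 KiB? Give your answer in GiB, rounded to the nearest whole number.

126 GiB

132,120,576 KiB = 132,120,576 × 2^10 bytes = 135,291,469,824 bytes
1 GiB = 2^30 bytes = 1,073,741,824 bytes
135,291,469,824 / 1,073,741,824 = 126 GiB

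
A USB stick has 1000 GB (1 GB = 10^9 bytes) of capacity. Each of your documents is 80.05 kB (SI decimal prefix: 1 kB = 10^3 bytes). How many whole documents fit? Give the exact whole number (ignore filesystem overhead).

12,492,192

Capacity: 1000 GB = 1,000,000,000,000 bytes
Per item: 80.05 kB = 80,050 bytes
⌊1,000,000,000,000 / 80,050⌋ = 12,492,192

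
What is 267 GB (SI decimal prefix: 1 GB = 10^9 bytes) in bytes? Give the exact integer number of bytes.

267,000,000,000 bytes

267 × 1,000,000,000 = 267,000,000,000 bytes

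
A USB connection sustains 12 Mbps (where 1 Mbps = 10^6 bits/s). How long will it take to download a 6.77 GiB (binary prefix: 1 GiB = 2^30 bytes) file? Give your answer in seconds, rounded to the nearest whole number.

6.77 GiB = 7,269,232,148.48 bytes = 58,153,857,187.84 bits
12 Mbps = 12,000,000 bits/s
time = 58,153,857,187.84 / 12,000,000 = 4,846 s

4,846 seconds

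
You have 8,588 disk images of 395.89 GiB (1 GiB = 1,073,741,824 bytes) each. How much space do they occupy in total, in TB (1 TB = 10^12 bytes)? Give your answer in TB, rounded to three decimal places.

3,650.618 TB

Total = 8,588 × 395.89 GiB = 3399903.32 GiB
= 3399903.32 × 1,073,741,824 bytes = 3,650,618,392,240,455.68 bytes
1 TB = 1,000,000,000,000 bytes
3,650,618,392,240,455.68 / 1,000,000,000,000 = 3,650.618 TB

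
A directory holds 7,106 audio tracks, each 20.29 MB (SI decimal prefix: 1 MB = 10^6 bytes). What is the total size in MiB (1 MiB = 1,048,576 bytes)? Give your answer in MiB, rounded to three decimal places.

Total = 7,106 × 20.29 MB = 144180.74 MB
= 144180.74 × 1,000,000 bytes = 144,180,740,000 bytes
1 MiB = 1,048,576 bytes
144,180,740,000 / 1,048,576 = 137,501.469 MiB

137,501.469 MiB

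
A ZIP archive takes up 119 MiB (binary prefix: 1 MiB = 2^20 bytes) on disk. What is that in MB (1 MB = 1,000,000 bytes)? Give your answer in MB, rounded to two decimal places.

124.78 MB

119 MiB = 119 × 2^20 bytes = 124,780,544 bytes
1 MB = 10^6 bytes = 1,000,000 bytes
124,780,544 / 1,000,000 = 124.78 MB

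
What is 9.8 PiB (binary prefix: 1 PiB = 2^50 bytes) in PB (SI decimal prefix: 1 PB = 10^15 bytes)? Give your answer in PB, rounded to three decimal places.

11.034 PB

9.8 PiB = 9.8 × 2^50 bytes = 11,033,819,087,057,715.2 bytes
1 PB = 1,000,000,000,000,000 bytes
11,033,819,087,057,715.2 / 1,000,000,000,000,000 = 11.034 PB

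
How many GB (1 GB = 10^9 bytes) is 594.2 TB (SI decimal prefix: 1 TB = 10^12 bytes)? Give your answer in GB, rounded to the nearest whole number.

594.2 TB × 1,000,000,000,000 bytes/TB = 594,200,000,000,000 bytes
1 GB = 1,000,000,000 bytes
594,200,000,000,000 / 1,000,000,000 = 594,200 GB

594,200 GB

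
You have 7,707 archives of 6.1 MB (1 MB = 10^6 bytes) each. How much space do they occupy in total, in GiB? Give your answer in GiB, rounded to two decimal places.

Total = 7,707 × 6.1 MB = 47012.7 MB
= 47012.7 × 1,000,000 bytes = 47,012,700,000 bytes
1 GiB = 1,073,741,824 bytes
47,012,700,000 / 1,073,741,824 = 43.78 GiB

43.78 GiB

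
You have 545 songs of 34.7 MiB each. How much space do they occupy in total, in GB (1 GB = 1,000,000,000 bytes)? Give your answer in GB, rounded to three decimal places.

Total = 545 × 34.7 MiB = 18911.5 MiB
= 18911.5 × 1,048,576 bytes = 19,830,145,024 bytes
1 GB = 1,000,000,000 bytes
19,830,145,024 / 1,000,000,000 = 19.830 GB

19.830 GB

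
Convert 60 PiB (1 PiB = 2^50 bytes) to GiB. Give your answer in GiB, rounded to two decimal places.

62,914,560.00 GiB

60 PiB × 1,125,899,906,842,624 bytes/PiB = 67,553,994,410,557,440 bytes
1 GiB = 1,073,741,824 bytes
67,553,994,410,557,440 / 1,073,741,824 = 62,914,560.00 GiB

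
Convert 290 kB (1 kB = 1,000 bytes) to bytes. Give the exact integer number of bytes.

290 × 1,000 = 290,000 bytes

290,000 bytes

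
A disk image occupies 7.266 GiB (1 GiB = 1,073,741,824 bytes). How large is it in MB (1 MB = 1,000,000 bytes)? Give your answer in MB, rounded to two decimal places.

7,801.81 MB

7.266 GiB = 7.266 × 2^30 bytes = 7,801,808,093.184 bytes
1 MB = 1,000,000 bytes
7,801,808,093.184 / 1,000,000 = 7,801.81 MB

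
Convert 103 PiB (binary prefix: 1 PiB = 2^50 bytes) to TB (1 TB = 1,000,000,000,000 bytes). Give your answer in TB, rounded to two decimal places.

115,967.69 TB

103 PiB = 103 × 2^50 bytes = 115,967,690,404,790,272 bytes
1 TB = 10^12 bytes = 1,000,000,000,000 bytes
115,967,690,404,790,272 / 1,000,000,000,000 = 115,967.69 TB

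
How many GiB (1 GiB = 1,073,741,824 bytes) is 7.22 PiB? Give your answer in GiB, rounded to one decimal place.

7.22 PiB = 7.22 × 2^50 bytes = 8,128,997,327,403,745.28 bytes
1 GiB = 1,073,741,824 bytes
8,128,997,327,403,745.28 / 1,073,741,824 = 7,570,718.7 GiB

7,570,718.7 GiB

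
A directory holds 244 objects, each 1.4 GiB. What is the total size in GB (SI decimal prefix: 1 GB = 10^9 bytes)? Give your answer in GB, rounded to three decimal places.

Total = 244 × 1.4 GiB = 341.6 GiB
= 341.6 × 1,073,741,824 bytes = 366,790,207,078.4 bytes
1 GB = 1,000,000,000 bytes
366,790,207,078.4 / 1,000,000,000 = 366.790 GB

366.790 GB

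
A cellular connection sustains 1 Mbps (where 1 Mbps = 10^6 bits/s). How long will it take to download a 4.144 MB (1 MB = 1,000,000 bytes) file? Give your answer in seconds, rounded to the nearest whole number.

33 seconds

4.144 MB = 4,144,000 bytes = 33,152,000 bits
1 Mbps = 1,000,000 bits/s
time = 33,152,000 / 1,000,000 = 33 s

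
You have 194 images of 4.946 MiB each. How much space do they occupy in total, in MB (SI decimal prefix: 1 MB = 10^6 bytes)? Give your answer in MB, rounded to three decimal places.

1,006.134 MB

Total = 194 × 4.946 MiB = 959.524 MiB
= 959.524 × 1,048,576 bytes = 1,006,133,837.824 bytes
1 MB = 1,000,000 bytes
1,006,133,837.824 / 1,000,000 = 1,006.134 MB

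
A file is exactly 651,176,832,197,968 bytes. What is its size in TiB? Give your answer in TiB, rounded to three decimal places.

651,176,832,197,968 bytes given.
1 TiB = 1,099,511,627,776 bytes
651,176,832,197,968 / 1,099,511,627,776 = 592.242 TiB

592.242 TiB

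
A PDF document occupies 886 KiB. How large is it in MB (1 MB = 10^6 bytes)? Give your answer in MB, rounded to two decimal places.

0.91 MB

886 KiB × 1,024 bytes/KiB = 907,264 bytes
1 MB = 1,000,000 bytes
907,264 / 1,000,000 = 0.91 MB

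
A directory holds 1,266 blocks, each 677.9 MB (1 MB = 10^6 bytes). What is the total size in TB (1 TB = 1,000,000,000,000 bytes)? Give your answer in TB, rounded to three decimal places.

Total = 1,266 × 677.9 MB = 858221.4 MB
= 858221.4 × 1,000,000 bytes = 858,221,400,000 bytes
1 TB = 1,000,000,000,000 bytes
858,221,400,000 / 1,000,000,000,000 = 0.858 TB

0.858 TB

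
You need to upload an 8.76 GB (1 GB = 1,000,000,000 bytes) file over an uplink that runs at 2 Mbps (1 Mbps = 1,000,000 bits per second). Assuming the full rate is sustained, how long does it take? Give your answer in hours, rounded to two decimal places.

9.73 hours

8.76 GB = 8,760,000,000 bytes = 70,080,000,000 bits
2 Mbps = 2,000,000 bits/s
time = 70,080,000,000 / 2,000,000 = 35,040.0000 s
35,040.0000 s / 3600 = 9.73 hours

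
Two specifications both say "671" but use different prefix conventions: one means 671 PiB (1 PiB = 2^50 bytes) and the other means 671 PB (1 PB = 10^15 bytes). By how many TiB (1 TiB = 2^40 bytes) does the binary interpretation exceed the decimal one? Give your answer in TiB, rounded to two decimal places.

671 PiB = 671 × 1,125,899,906,842,624 = 755,478,837,491,400,704 bytes
671 PB = 671 × 1,000,000,000,000,000 = 671,000,000,000,000,000 bytes
difference = 84,478,837,491,400,704 bytes
84,478,837,491,400,704 / 1,099,511,627,776 = 76,833.06 TiB

76,833.06 TiB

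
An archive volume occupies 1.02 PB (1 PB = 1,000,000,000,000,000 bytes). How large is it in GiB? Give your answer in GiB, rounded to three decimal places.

949,949.026 GiB

1.02 PB × 1,000,000,000,000,000 bytes/PB = 1,020,000,000,000,000 bytes
1 GiB = 1,073,741,824 bytes
1,020,000,000,000,000 / 1,073,741,824 = 949,949.026 GiB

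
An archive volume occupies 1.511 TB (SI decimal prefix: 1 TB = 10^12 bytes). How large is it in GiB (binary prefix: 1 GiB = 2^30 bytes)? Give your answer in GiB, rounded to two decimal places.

1.511 TB = 1.511 × 10^12 bytes = 1,511,000,000,000 bytes
1 GiB = 2^30 bytes = 1,073,741,824 bytes
1,511,000,000,000 / 1,073,741,824 = 1,407.23 GiB

1,407.23 GiB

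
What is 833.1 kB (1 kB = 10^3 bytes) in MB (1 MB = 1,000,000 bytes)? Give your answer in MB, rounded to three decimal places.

833.1 kB × 1,000 bytes/kB = 833,100 bytes
1 MB = 1,000,000 bytes
833,100 / 1,000,000 = 0.833 MB

0.833 MB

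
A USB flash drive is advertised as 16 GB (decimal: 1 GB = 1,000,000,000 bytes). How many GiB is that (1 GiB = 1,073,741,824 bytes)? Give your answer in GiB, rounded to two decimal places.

14.90 GiB

16 GB = 16 × 10^9 bytes = 16,000,000,000 bytes
1 GiB = 2^30 bytes = 1,073,741,824 bytes
16,000,000,000 / 1,073,741,824 = 14.90 GiB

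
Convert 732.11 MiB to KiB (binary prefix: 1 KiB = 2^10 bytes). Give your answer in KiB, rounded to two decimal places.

732.11 MiB × 1,048,576 bytes/MiB = 767,672,975.36 bytes
1 KiB = 1,024 bytes
767,672,975.36 / 1,024 = 749,680.64 KiB

749,680.64 KiB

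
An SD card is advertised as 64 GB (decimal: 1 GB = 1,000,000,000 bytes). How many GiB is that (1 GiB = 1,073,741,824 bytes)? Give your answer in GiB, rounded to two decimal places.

59.60 GiB

64 GB = 64 × 10^9 bytes = 64,000,000,000 bytes
1 GiB = 2^30 bytes = 1,073,741,824 bytes
64,000,000,000 / 1,073,741,824 = 59.60 GiB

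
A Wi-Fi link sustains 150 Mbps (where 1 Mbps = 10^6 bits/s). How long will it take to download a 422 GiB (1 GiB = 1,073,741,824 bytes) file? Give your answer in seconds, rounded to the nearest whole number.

422 GiB = 453,119,049,728 bytes = 3,624,952,397,824 bits
150 Mbps = 150,000,000 bits/s
time = 3,624,952,397,824 / 150,000,000 = 24,166 s

24,166 seconds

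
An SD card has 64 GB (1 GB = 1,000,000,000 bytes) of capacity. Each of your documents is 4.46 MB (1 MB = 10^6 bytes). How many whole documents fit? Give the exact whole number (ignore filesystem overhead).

14,349

Capacity: 64 GB = 64,000,000,000 bytes
Per item: 4.46 MB = 4,460,000 bytes
⌊64,000,000,000 / 4,460,000⌋ = 14,349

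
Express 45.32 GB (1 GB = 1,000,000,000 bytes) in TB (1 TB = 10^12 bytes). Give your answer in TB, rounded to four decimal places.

0.0453 TB

45.32 GB = 45.32 × 10^9 bytes = 45,320,000,000 bytes
1 TB = 10^12 bytes = 1,000,000,000,000 bytes
45,320,000,000 / 1,000,000,000,000 = 0.0453 TB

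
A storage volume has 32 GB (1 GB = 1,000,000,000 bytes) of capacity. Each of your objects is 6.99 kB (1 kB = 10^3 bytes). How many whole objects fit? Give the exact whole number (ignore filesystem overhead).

4,577,968

Capacity: 32 GB = 32,000,000,000 bytes
Per item: 6.99 kB = 6,990 bytes
⌊32,000,000,000 / 6,990⌋ = 4,577,968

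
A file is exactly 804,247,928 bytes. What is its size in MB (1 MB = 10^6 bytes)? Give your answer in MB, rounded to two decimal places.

804,247,928 bytes given.
1 MB = 10^6 bytes = 1,000,000 bytes
804,247,928 / 1,000,000 = 804.25 MB

804.25 MB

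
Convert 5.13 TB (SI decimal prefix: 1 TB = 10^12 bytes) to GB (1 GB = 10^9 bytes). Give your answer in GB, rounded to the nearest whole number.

5.13 TB = 5.13 × 10^12 bytes = 5,130,000,000,000 bytes
1 GB = 10^9 bytes = 1,000,000,000 bytes
5,130,000,000,000 / 1,000,000,000 = 5,130 GB

5,130 GB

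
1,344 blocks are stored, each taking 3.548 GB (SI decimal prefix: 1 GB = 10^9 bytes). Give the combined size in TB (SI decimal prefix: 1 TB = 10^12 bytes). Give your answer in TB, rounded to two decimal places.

Total = 1,344 × 3.548 GB = 4768.512 GB
= 4768.512 × 1,000,000,000 bytes = 4,768,512,000,000 bytes
1 TB = 1,000,000,000,000 bytes
4,768,512,000,000 / 1,000,000,000,000 = 4.77 TB

4.77 TB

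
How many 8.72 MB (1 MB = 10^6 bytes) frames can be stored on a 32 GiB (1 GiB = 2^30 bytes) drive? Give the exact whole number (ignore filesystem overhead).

3,940

Capacity: 32 GiB = 34,359,738,368 bytes
Per item: 8.72 MB = 8,720,000 bytes
⌊34,359,738,368 / 8,720,000⌋ = 3,940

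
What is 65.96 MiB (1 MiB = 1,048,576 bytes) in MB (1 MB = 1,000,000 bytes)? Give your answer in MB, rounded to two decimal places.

65.96 MiB × 1,048,576 bytes/MiB = 69,164,072.96 bytes
1 MB = 1,000,000 bytes
69,164,072.96 / 1,000,000 = 69.16 MB

69.16 MB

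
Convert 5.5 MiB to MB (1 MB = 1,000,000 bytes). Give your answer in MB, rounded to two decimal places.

5.5 MiB × 1,048,576 bytes/MiB = 5,767,168 bytes
1 MB = 1,000,000 bytes
5,767,168 / 1,000,000 = 5.77 MB

5.77 MB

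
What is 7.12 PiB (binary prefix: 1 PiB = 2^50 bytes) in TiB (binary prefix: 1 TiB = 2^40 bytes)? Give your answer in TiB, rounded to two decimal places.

7,290.88 TiB

7.12 PiB × 1,125,899,906,842,624 bytes/PiB = 8,016,407,336,719,482.88 bytes
1 TiB = 1,099,511,627,776 bytes
8,016,407,336,719,482.88 / 1,099,511,627,776 = 7,290.88 TiB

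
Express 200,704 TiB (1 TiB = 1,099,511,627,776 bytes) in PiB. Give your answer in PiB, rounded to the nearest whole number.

196 PiB

200,704 TiB × 1,099,511,627,776 bytes/TiB = 220,676,381,741,154,304 bytes
1 PiB = 2^50 bytes = 1,125,899,906,842,624 bytes
220,676,381,741,154,304 / 1,125,899,906,842,624 = 196 PiB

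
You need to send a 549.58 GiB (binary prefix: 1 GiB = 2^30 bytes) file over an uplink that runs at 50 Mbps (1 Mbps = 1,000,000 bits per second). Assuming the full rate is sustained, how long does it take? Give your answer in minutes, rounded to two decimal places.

1,573.62 minutes

549.58 GiB = 590,107,031,633.92 bytes = 4,720,856,253,071.36 bits
50 Mbps = 50,000,000 bits/s
time = 4,720,856,253,071.36 / 50,000,000 = 94,417.125 s
94,417.125 s / 60 = 1,573.62 minutes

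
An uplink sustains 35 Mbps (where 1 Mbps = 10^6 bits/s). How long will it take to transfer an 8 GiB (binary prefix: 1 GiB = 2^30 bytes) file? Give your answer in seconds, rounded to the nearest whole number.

8 GiB = 8,589,934,592 bytes = 68,719,476,736 bits
35 Mbps = 35,000,000 bits/s
time = 68,719,476,736 / 35,000,000 = 1,963 s

1,963 seconds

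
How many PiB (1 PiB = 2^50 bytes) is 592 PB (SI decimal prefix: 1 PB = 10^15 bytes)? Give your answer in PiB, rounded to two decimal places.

592 PB = 592 × 10^15 bytes = 592,000,000,000,000,000 bytes
1 PiB = 2^50 bytes = 1,125,899,906,842,624 bytes
592,000,000,000,000,000 / 1,125,899,906,842,624 = 525.80 PiB

525.80 PiB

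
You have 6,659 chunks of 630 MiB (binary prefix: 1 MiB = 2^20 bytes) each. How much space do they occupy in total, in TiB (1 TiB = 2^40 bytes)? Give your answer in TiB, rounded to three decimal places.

Total = 6,659 × 630 MiB = 4,195,170 MiB
= 4,195,170 × 1,048,576 bytes = 4,398,954,577,920 bytes
1 TiB = 1,099,511,627,776 bytes
4,398,954,577,920 / 1,099,511,627,776 = 4.001 TiB

4.001 TiB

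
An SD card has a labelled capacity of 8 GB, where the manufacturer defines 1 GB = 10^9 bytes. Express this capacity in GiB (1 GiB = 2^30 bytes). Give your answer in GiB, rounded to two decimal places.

7.45 GiB

8 GB × 1,000,000,000 bytes/GB = 8,000,000,000 bytes
1 GiB = 2^30 bytes = 1,073,741,824 bytes
8,000,000,000 / 1,073,741,824 = 7.45 GiB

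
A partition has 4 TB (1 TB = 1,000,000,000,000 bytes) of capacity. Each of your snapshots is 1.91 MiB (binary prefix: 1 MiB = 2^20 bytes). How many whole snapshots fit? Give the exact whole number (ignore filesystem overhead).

Capacity: 4 TB = 4,000,000,000,000 bytes
Per item: 1.91 MiB = 2,002,780.16 bytes
⌊4,000,000,000,000 / 2,002,780.16⌋ = 1,997,223

1,997,223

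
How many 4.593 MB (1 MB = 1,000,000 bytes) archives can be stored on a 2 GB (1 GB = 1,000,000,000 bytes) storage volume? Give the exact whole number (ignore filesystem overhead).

Capacity: 2 GB = 2,000,000,000 bytes
Per item: 4.593 MB = 4,593,000 bytes
⌊2,000,000,000 / 4,593,000⌋ = 435

435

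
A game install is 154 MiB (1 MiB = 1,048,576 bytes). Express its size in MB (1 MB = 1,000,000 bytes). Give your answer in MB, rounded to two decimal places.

161.48 MB

154 MiB = 154 × 2^20 bytes = 161,480,704 bytes
1 MB = 10^6 bytes = 1,000,000 bytes
161,480,704 / 1,000,000 = 161.48 MB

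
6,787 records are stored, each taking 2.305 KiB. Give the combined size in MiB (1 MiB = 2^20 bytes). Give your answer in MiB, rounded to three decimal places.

15.277 MiB

Total = 6,787 × 2.305 KiB = 15644.035 KiB
= 15644.035 × 1,024 bytes = 16,019,491.84 bytes
1 MiB = 1,048,576 bytes
16,019,491.84 / 1,048,576 = 15.277 MiB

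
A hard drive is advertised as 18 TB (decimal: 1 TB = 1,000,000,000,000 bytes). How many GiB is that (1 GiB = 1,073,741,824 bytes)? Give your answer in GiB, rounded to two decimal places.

18 TB = 18 × 10^12 bytes = 18,000,000,000,000 bytes
1 GiB = 1,073,741,824 bytes
18,000,000,000,000 / 1,073,741,824 = 16,763.81 GiB

16,763.81 GiB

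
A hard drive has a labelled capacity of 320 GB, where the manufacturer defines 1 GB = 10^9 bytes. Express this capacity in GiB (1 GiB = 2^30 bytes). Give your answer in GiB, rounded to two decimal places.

320 GB = 320 × 10^9 bytes = 320,000,000,000 bytes
1 GiB = 1,073,741,824 bytes
320,000,000,000 / 1,073,741,824 = 298.02 GiB

298.02 GiB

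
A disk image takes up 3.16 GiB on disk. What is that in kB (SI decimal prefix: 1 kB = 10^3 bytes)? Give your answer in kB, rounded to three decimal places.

3,393,024.164 kB

3.16 GiB × 1,073,741,824 bytes/GiB = 3,393,024,163.84 bytes
1 kB = 1,000 bytes
3,393,024,163.84 / 1,000 = 3,393,024.164 kB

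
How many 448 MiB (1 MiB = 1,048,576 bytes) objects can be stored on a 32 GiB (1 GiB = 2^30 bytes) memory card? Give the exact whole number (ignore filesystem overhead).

73

Capacity: 32 GiB = 34,359,738,368 bytes
Per item: 448 MiB = 469,762,048 bytes
⌊34,359,738,368 / 469,762,048⌋ = 73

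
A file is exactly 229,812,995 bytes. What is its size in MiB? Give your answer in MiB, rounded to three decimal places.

219.167 MiB

229,812,995 bytes given.
1 MiB = 2^20 bytes = 1,048,576 bytes
229,812,995 / 1,048,576 = 219.167 MiB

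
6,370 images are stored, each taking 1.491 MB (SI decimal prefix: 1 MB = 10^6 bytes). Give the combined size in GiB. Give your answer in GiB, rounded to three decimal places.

8.845 GiB

Total = 6,370 × 1.491 MB = 9497.67 MB
= 9497.67 × 1,000,000 bytes = 9,497,670,000 bytes
1 GiB = 1,073,741,824 bytes
9,497,670,000 / 1,073,741,824 = 8.845 GiB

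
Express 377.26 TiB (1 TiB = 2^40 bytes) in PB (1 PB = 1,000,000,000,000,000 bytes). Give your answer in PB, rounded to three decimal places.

0.415 PB

377.26 TiB × 1,099,511,627,776 bytes/TiB = 414,801,756,694,773.76 bytes
1 PB = 10^15 bytes = 1,000,000,000,000,000 bytes
414,801,756,694,773.76 / 1,000,000,000,000,000 = 0.415 PB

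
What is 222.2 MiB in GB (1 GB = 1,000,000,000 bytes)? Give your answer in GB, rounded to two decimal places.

222.2 MiB = 222.2 × 2^20 bytes = 232,993,587.2 bytes
1 GB = 1,000,000,000 bytes
232,993,587.2 / 1,000,000,000 = 0.23 GB

0.23 GB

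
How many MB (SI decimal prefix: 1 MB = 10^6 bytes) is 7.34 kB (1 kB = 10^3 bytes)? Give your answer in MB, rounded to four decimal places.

7.34 kB × 1,000 bytes/kB = 7,340 bytes
1 MB = 1,000,000 bytes
7,340 / 1,000,000 = 0.0073 MB

0.0073 MB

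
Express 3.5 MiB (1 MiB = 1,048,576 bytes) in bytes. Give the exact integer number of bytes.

3,670,016 bytes

3.5 × 1,048,576 = 3,670,016 bytes  (1 MiB = 2^20 bytes)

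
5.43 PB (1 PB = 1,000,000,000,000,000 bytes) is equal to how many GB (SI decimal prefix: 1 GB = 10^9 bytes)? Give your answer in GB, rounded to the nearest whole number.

5.43 PB = 5.43 × 10^15 bytes = 5,430,000,000,000,000 bytes
1 GB = 10^9 bytes = 1,000,000,000 bytes
5,430,000,000,000,000 / 1,000,000,000 = 5,430,000 GB

5,430,000 GB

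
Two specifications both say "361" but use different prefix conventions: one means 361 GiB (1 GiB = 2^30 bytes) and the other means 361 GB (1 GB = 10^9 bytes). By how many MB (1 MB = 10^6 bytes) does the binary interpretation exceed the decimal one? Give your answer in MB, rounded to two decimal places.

26,620.80 MB

361 GiB = 361 × 1,073,741,824 = 387,620,798,464 bytes
361 GB = 361 × 1,000,000,000 = 361,000,000,000 bytes
difference = 26,620,798,464 bytes
26,620,798,464 / 1,000,000 = 26,620.80 MB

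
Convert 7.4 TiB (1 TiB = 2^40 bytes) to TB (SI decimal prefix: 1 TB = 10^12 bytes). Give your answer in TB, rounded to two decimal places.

7.4 TiB = 7.4 × 2^40 bytes = 8,136,386,045,542.4 bytes
1 TB = 1,000,000,000,000 bytes
8,136,386,045,542.4 / 1,000,000,000,000 = 8.14 TB

8.14 TB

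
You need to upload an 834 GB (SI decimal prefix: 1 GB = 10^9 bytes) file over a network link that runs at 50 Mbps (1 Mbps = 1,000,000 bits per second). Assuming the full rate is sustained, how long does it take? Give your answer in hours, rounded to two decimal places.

37.07 hours

834 GB = 834,000,000,000 bytes = 6,672,000,000,000 bits
50 Mbps = 50,000,000 bits/s
time = 6,672,000,000,000 / 50,000,000 = 133,440.0000 s
133,440.0000 s / 3600 = 37.07 hours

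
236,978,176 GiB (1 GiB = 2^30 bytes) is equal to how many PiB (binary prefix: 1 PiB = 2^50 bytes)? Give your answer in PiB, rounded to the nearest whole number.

226 PiB

236,978,176 GiB = 236,978,176 × 2^30 bytes = 254,453,378,946,433,024 bytes
1 PiB = 1,125,899,906,842,624 bytes
254,453,378,946,433,024 / 1,125,899,906,842,624 = 226 PiB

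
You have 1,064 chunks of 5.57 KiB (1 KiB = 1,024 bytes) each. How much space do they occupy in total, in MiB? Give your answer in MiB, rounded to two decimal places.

Total = 1,064 × 5.57 KiB = 5926.48 KiB
= 5926.48 × 1,024 bytes = 6,068,715.52 bytes
1 MiB = 1,048,576 bytes
6,068,715.52 / 1,048,576 = 5.79 MiB

5.79 MiB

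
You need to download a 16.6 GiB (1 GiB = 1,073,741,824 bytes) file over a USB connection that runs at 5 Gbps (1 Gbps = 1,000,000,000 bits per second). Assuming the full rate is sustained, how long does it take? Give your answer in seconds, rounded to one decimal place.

16.6 GiB = 17,824,114,278.4 bytes = 142,592,914,227.2 bits
5 Gbps = 5,000,000,000 bits/s
time = 142,592,914,227.2 / 5,000,000,000 = 28.5 s

28.5 seconds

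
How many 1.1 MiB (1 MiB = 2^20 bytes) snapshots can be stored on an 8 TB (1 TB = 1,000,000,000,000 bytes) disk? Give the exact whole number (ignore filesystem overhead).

6,935,813

Capacity: 8 TB = 8,000,000,000,000 bytes
Per item: 1.1 MiB = 1,153,433.6 bytes
⌊8,000,000,000,000 / 1,153,433.6⌋ = 6,935,813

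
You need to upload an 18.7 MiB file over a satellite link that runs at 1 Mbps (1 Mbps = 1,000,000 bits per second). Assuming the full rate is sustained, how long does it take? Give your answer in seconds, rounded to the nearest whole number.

157 seconds

18.7 MiB = 19,608,371.2 bytes = 156,866,969.6 bits
1 Mbps = 1,000,000 bits/s
time = 156,866,969.6 / 1,000,000 = 157 s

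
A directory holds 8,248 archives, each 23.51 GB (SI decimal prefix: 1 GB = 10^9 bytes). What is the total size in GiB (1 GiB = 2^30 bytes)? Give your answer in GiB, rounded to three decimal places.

180,593.207 GiB

Total = 8,248 × 23.51 GB = 193910.48 GB
= 193910.48 × 1,000,000,000 bytes = 193,910,480,000,000 bytes
1 GiB = 1,073,741,824 bytes
193,910,480,000,000 / 1,073,741,824 = 180,593.207 GiB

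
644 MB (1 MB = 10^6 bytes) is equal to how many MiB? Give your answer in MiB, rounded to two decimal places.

644 MB = 644 × 10^6 bytes = 644,000,000 bytes
1 MiB = 1,048,576 bytes
644,000,000 / 1,048,576 = 614.17 MiB

614.17 MiB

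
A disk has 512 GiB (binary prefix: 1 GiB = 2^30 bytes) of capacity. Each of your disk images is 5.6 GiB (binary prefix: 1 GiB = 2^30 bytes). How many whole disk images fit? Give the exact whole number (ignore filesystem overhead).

Capacity: 512 GiB = 549,755,813,888 bytes
Per item: 5.6 GiB = 6,012,954,214.4 bytes
⌊549,755,813,888 / 6,012,954,214.4⌋ = 91

91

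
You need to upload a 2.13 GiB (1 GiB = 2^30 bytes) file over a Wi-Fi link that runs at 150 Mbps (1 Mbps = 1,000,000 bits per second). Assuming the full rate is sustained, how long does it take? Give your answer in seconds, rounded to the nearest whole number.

122 seconds

2.13 GiB = 2,287,070,085.12 bytes = 18,296,560,680.96 bits
150 Mbps = 150,000,000 bits/s
time = 18,296,560,680.96 / 150,000,000 = 122 s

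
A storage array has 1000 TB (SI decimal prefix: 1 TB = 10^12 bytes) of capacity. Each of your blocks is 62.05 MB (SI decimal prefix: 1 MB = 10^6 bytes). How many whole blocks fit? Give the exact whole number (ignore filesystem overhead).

16,116,035

Capacity: 1000 TB = 1,000,000,000,000,000 bytes
Per item: 62.05 MB = 62,050,000 bytes
⌊1,000,000,000,000,000 / 62,050,000⌋ = 16,116,035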